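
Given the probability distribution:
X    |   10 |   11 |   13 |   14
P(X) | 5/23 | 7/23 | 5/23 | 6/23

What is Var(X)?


E[X] = 12
E[X²] = 3368/23
Var(X) = E[X²] - (E[X])² = 3368/23 - 144 = 56/23

Var(X) = 56/23 ≈ 2.4348


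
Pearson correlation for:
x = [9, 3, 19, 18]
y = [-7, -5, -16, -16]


n=4, Σx=49, Σy=-44, Σxy=-670, Σx²=775, Σy²=586
r = (4×(-670) - 49×(-44))/√((4×775 - 49²)(4×586 - (-44)²))
= -524/√(699×408) = -524/√285192 ≈ -524/534.0337 ≈ -0.9812

r ≈ -0.9812


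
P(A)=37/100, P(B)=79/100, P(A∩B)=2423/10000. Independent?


P(A)×P(B) = 2923/10000
P(A∩B) = 2423/10000
Not equal → NOT independent

No, not independent


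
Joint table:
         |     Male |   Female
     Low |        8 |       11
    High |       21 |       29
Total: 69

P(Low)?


P(Low) = (8+11)/69 = 19/69

P(Low) = 19/69 ≈ 27.54%


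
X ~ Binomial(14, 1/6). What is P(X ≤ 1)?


P(X ≤ 1) = Σ P(X=i) for i=0..1
P(X=0) = 6103515625/78364164096
P(X=1) = 8544921875/39182082048
Sum = 23193359375/78364164096

P(X ≤ 1) = 23193359375/78364164096 ≈ 29.60%


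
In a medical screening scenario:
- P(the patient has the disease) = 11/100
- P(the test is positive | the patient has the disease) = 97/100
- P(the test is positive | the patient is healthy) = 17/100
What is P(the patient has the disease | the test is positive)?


Using Bayes' theorem:
P(A|B) = P(B|A)·P(A) / P(B)

P(the test is positive) = 97/100 × 11/100 + 17/100 × 89/100
= 1067/10000 + 1513/10000 = 129/500

P(the patient has the disease|the test is positive) = (1067/10000) / (129/500) = 1067/2580

P(the patient has the disease|the test is positive) = 1067/2580 ≈ 41.36%


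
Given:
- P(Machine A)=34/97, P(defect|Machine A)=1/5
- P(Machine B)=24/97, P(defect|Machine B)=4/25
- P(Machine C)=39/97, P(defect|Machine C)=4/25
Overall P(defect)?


P(B) = Σ P(B|Aᵢ)×P(Aᵢ)
  1/5×34/97 = 34/485
  4/25×24/97 = 96/2425
  4/25×39/97 = 156/2425
Sum = 422/2425

P(defect) = 422/2425 ≈ 17.40%


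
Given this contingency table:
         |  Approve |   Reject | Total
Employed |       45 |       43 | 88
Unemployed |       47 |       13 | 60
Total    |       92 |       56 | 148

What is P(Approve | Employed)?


P(Approve | Employed) = 45/(45+43) = 45/88

P(Approve|Employed) = 45/88 ≈ 51.14%


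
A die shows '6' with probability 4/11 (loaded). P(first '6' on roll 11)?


Geometric: P(X=11) = (1-p)^(k-1)×p = (7/11)^10×4/11 = 1129900996/285311670611

P(X=11) = 1129900996/285311670611 ≈ 0.40%


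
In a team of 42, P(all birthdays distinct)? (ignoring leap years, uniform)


P(all different) = Π(365-i)/365 for i=0..41
= (365/365)×(364/365)×...×(324/365)
= 0.085970

P ≈ 0.0860 ≈ 8.60%


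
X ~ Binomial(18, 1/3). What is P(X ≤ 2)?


P(X ≤ 2) = Σ P(X=i) for i=0..2
P(X=0) = 262144/387420489
P(X=1) = 262144/43046721
P(X=2) = 1114112/43046721
Sum = 12648448/387420489

P(X ≤ 2) = 12648448/387420489 ≈ 3.26%


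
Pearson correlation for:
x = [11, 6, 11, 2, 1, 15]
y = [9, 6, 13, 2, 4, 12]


n=6, Σx=46, Σy=46, Σxy=466, Σx²=508, Σy²=450
r = (6×466 - 46×46)/√((6×508 - 46²)(6×450 - 46²))
= 680/√(932×584) = 680/√544288 ≈ 680/737.7588 ≈ 0.9217

r ≈ 0.9217


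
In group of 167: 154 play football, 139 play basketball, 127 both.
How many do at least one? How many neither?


|A∪B| = 154+139-127 = 166
Neither = 167-166 = 1

At least one: 166; Neither: 1


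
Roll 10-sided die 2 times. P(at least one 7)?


P(no 7)^2 = (9/10)^2 = 81/100
P(≥1) = 1 - 81/100 = 19/100

P = 19/100 ≈ 19.00%


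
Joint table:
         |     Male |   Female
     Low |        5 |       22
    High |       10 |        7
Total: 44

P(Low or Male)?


P(Low∨Male) = P(Low) + P(Male) - P(Low∧Male)
= (27 + 15 - 5)/44 = 37/44

P = 37/44 ≈ 84.09%


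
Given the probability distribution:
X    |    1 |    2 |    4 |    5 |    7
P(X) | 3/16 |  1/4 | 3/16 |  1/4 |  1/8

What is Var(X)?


E[X] = 57/16
E[X²] = 265/16
Var(X) = E[X²] - (E[X])² = 265/16 - 3249/256 = 991/256

Var(X) = 991/256 ≈ 3.8711


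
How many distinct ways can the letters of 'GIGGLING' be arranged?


Letters: 8, freq: {'G': 4, 'I': 2, 'L': 1, 'N': 1}
8!/(4!×2!×1!×1!) = 40320/48 = 840

840


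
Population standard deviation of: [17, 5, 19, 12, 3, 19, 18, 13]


Mean = 106/8 = 53/4
  (17-53/4)²=225/16
  (5-53/4)²=1089/16
  (19-53/4)²=529/16
  (12-53/4)²=25/16
  (3-53/4)²=1681/16
  (19-53/4)²=529/16
  (18-53/4)²=361/16
  (13-53/4)²=1/16
Σ(x-μ)² = 555/2
σ² = (555/2)/8 = 555/16

σ = √(555/16) ≈ 5.8896


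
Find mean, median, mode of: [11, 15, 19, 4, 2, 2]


Sorted: [2, 2, 4, 11, 15, 19]
Mean = 53/6
Median = 15/2
Freq: {11: 1, 15: 1, 19: 1, 4: 1, 2: 2}
Mode: [2]

Mean=53/6, Median=15/2, Mode=2


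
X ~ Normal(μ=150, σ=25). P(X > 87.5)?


z = (87.5-150)/25 = -2.5
P(X > 87.5) = 1 - P(Z ≤ -2.5) = 1 - 0.0062 = 0.9938

P(X > 87.5) ≈ 0.9938


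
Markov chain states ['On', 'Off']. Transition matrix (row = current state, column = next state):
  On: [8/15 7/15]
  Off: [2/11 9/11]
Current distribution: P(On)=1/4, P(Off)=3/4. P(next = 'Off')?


P(next=Off) = Σᵢ P(now=i)×P(i→Off)
= 1/4×7/15 + 3/4×9/11
= 7/60 + 27/44 = 241/330

P = 241/330 ≈ 0.7303


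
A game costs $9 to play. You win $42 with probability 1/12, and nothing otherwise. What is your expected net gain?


E[gain] = (42-9)×1/12 + (-9)×11/12
= 11/4 - 33/4 = -11/2

Expected net gain = $-11/2 ≈ $-5.50


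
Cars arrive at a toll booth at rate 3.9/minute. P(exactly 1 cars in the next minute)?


Poisson(λ=3.9): P(X=1) = e^(-λ)×λ^k/k!
= e^(-3.9) × 3.9^1 / 1!
≈ 0.02024191145 × 3.9 / 1 ≈ 0.078943

P(X=1) ≈ 0.078943 ≈ 7.89%


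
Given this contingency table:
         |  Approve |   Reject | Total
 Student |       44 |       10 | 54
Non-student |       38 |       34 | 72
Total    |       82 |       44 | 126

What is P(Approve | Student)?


P(Approve | Student) = 44/(44+10) = 44/54 = 22/27

P(Approve|Student) = 22/27 ≈ 81.48%


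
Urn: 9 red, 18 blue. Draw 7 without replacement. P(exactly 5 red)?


Hypergeometric: C(9,5)×C(18,2)/C(27,7)
= 126×153/888030 = 357/16445

P(X=5) = 357/16445 ≈ 2.17%


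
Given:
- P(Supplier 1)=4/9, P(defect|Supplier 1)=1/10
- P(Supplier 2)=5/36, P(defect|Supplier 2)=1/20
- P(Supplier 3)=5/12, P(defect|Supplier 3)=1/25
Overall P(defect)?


P(B) = Σ P(B|Aᵢ)×P(Aᵢ)
  1/10×4/9 = 2/45
  1/20×5/36 = 1/144
  1/25×5/12 = 1/60
Sum = 49/720

P(defect) = 49/720 ≈ 6.81%


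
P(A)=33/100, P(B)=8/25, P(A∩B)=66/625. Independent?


P(A)×P(B) = 66/625
P(A∩B) = 66/625
Equal ✓ → Independent

Yes, independent


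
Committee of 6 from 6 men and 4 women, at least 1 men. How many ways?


Count by #men:
  2M,4W: C(6,2)×C(4,4)=15
  3M,3W: C(6,3)×C(4,3)=80
  4M,2W: C(6,4)×C(4,2)=90
  5M,1W: C(6,5)×C(4,1)=24
  6M,0W: C(6,6)×C(4,0)=1
Total = 210

210


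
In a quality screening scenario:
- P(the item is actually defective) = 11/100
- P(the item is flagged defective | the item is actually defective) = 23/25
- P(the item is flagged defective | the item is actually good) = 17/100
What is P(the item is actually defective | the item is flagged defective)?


Using Bayes' theorem:
P(A|B) = P(B|A)·P(A) / P(B)

P(the item is flagged defective) = 23/25 × 11/100 + 17/100 × 89/100
= 253/2500 + 1513/10000 = 101/400

P(the item is actually defective|the item is flagged defective) = (253/2500) / (101/400) = 1012/2525

P(the item is actually defective|the item is flagged defective) = 1012/2525 ≈ 40.08%


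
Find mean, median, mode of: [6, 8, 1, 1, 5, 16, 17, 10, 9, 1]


Sorted: [1, 1, 1, 5, 6, 8, 9, 10, 16, 17]
Mean = 74/10 = 37/5
Median = 7
Freq: {6: 1, 8: 1, 1: 3, 5: 1, 16: 1, 17: 1, 10: 1, 9: 1}
Mode: [1]

Mean=37/5, Median=7, Mode=1


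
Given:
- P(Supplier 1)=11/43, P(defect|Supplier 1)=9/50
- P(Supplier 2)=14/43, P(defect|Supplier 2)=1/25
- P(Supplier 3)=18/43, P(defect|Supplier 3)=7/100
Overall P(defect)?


P(B) = Σ P(B|Aᵢ)×P(Aᵢ)
  9/50×11/43 = 99/2150
  1/25×14/43 = 14/1075
  7/100×18/43 = 63/2150
Sum = 19/215

P(defect) = 19/215 ≈ 8.84%


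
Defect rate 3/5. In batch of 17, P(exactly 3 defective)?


Binomial: P(X=3) = C(17,3)×p^3×(1-p)^14
= 680 × 27/125 × 16384/6103515625 = 60162048/152587890625

P(X=3) = 60162048/152587890625 ≈ 0.04%


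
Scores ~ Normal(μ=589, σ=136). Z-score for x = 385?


z = (x - μ)/σ = (385 - 589)/136 = -1.5

z = -1.5


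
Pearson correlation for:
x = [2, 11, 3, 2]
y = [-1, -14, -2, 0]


n=4, Σx=18, Σy=-17, Σxy=-162, Σx²=138, Σy²=201
r = (4×(-162) - 18×(-17))/√((4×138 - 18²)(4×201 - (-17)²))
= -342/√(228×515) = -342/√117420 ≈ -342/342.6660 ≈ -0.9981

r ≈ -0.9981


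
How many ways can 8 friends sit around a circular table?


Circular arrangements of 8 distinct objects: fix one position to break rotational symmetry.
(n-1)! = 7! = 5040

5040


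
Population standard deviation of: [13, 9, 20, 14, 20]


Mean = 76/5
  (13-76/5)²=121/25
  (9-76/5)²=961/25
  (20-76/5)²=576/25
  (14-76/5)²=36/25
  (20-76/5)²=576/25
Σ(x-μ)² = 454/5
σ² = (454/5)/5 = 454/25

σ = √(454/25) ≈ 4.2615


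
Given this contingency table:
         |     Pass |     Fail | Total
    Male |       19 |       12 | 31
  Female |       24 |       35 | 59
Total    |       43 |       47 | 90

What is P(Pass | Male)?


P(Pass | Male) = 19/(19+12) = 19/31

P(Pass|Male) = 19/31 ≈ 61.29%


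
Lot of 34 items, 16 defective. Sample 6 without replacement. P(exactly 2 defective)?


Hypergeometric: C(16,2)×C(18,4)/C(34,6)
= 120×3060/1344904 = 2700/9889

P(X=2) = 2700/9889 ≈ 27.30%


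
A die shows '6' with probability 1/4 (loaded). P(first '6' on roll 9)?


Geometric: P(X=9) = (1-p)^(k-1)×p = (3/4)^8×1/4 = 6561/262144

P(X=9) = 6561/262144 ≈ 2.50%


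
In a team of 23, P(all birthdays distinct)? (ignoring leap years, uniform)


P(all different) = Π(365-i)/365 for i=0..22
= (365/365)×(364/365)×...×(343/365)
= 0.492703

P ≈ 0.4927 ≈ 49.27%


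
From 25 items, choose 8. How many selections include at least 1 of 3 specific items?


Complement: C(25,8) - C(22,8) = 1081575 - 319770 = 761805

761805


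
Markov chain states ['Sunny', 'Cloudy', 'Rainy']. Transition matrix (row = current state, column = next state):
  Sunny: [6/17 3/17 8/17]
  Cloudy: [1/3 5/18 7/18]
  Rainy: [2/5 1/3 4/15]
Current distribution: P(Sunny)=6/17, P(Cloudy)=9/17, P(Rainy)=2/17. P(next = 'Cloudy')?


P(next=Cloudy) = Σᵢ P(now=i)×P(i→Cloudy)
= 6/17×3/17 + 9/17×5/18 + 2/17×1/3
= 18/289 + 5/34 + 2/51 = 431/1734

P = 431/1734 ≈ 0.2486


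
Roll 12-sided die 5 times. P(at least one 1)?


P(no 1)^5 = (11/12)^5 = 161051/248832
P(≥1) = 1 - 161051/248832 = 87781/248832

P = 87781/248832 ≈ 35.28%


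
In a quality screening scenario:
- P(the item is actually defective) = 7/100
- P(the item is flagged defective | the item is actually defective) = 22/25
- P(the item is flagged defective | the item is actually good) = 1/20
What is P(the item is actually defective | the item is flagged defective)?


Using Bayes' theorem:
P(A|B) = P(B|A)·P(A) / P(B)

P(the item is flagged defective) = 22/25 × 7/100 + 1/20 × 93/100
= 77/1250 + 93/2000 = 1081/10000

P(the item is actually defective|the item is flagged defective) = (77/1250) / (1081/10000) = 616/1081

P(the item is actually defective|the item is flagged defective) = 616/1081 ≈ 56.98%


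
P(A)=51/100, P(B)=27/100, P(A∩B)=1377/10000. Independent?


P(A)×P(B) = 1377/10000
P(A∩B) = 1377/10000
Equal ✓ → Independent

Yes, independent


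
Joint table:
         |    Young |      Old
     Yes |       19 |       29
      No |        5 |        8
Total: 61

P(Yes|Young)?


P(Yes|Young) = 19/(19+5) = 19/24

P = 19/24 ≈ 79.17%


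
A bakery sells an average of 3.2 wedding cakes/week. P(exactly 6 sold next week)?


Poisson(λ=3.2): P(X=6) = e^(-λ)×λ^k/k!
= e^(-3.2) × 3.2^6 / 6!
≈ 0.04076220398 × 1073.741824 / 720 ≈ 0.060789

P(X=6) ≈ 0.060789 ≈ 6.08%


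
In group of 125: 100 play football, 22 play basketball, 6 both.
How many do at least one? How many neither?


|A∪B| = 100+22-6 = 116
Neither = 125-116 = 9

At least one: 116; Neither: 9


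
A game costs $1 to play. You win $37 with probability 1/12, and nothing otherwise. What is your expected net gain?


E[gain] = (37-1)×1/12 + (-1)×11/12
= 3 - 11/12 = 25/12

Expected net gain = $25/12 ≈ $2.08


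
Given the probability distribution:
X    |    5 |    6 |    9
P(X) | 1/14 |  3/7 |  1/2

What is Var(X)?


E[X] = 52/7
E[X²] = 404/7
Var(X) = E[X²] - (E[X])² = 404/7 - 2704/49 = 124/49

Var(X) = 124/49 ≈ 2.5306


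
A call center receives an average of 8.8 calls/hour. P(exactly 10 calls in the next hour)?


Poisson(λ=8.8): P(X=10) = e^(-λ)×λ^k/k!
= e^(-8.8) × 8.8^10 / 10!
≈ 0.0001507330751 × 2785009760.09 / 3628800 ≈ 0.115684

P(X=10) ≈ 0.115684 ≈ 11.57%


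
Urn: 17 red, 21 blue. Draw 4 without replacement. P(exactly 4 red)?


Hypergeometric: C(17,4)×C(21,0)/C(38,4)
= 2380×1/73815 = 68/2109

P(X=4) = 68/2109 ≈ 3.22%


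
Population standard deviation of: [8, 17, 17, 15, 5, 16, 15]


Mean = 93/7
  (8-93/7)²=1369/49
  (17-93/7)²=676/49
  (17-93/7)²=676/49
  (15-93/7)²=144/49
  (5-93/7)²=3364/49
  (16-93/7)²=361/49
  (15-93/7)²=144/49
Σ(x-μ)² = 962/7
σ² = (962/7)/7 = 962/49

σ = √(962/49) ≈ 4.4309


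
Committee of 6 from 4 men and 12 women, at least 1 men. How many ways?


Count by #men:
  1M,5W: C(4,1)×C(12,5)=3168
  2M,4W: C(4,2)×C(12,4)=2970
  3M,3W: C(4,3)×C(12,3)=880
  4M,2W: C(4,4)×C(12,2)=66
Total = 7084

7084


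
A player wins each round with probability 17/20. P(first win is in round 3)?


Geometric: P(X=3) = (1-p)^(k-1)×p = (3/20)^2×17/20 = 153/8000

P(X=3) = 153/8000 ≈ 1.91%


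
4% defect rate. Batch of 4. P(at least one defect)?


P(all good) = (24/25)^4 = 331776/390625
P(≥1 defect) = 58849/390625

P = 58849/390625 ≈ 15.07%


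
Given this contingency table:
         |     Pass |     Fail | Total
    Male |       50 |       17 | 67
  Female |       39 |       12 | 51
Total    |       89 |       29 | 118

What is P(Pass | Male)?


P(Pass | Male) = 50/(50+17) = 50/67

P(Pass|Male) = 50/67 ≈ 74.63%


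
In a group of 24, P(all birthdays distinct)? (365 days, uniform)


P(all different) = Π(365-i)/365 for i=0..23
= (365/365)×(364/365)×...×(342/365)
= 0.461656

P ≈ 0.4617 ≈ 46.17%


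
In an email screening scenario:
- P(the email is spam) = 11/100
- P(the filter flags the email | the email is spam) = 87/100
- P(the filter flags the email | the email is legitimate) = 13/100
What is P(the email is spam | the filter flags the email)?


Using Bayes' theorem:
P(A|B) = P(B|A)·P(A) / P(B)

P(the filter flags the email) = 87/100 × 11/100 + 13/100 × 89/100
= 957/10000 + 1157/10000 = 1057/5000

P(the email is spam|the filter flags the email) = (957/10000) / (1057/5000) = 957/2114

P(the email is spam|the filter flags the email) = 957/2114 ≈ 45.27%


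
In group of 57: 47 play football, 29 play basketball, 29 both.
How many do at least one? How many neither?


|A∪B| = 47+29-29 = 47
Neither = 57-47 = 10

At least one: 47; Neither: 10


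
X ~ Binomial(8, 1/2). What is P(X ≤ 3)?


P(X ≤ 3) = Σ P(X=i) for i=0..3
P(X=0) = 1/256
P(X=1) = 1/32
P(X=2) = 7/64
P(X=3) = 7/32
Sum = 93/256

P(X ≤ 3) = 93/256 ≈ 36.33%


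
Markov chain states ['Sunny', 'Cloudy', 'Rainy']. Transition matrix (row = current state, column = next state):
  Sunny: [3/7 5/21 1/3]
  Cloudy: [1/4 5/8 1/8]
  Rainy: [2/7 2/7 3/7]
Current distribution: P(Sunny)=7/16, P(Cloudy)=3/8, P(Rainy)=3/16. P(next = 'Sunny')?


P(next=Sunny) = Σᵢ P(now=i)×P(i→Sunny)
= 7/16×3/7 + 3/8×1/4 + 3/16×2/7
= 3/16 + 3/32 + 3/56 = 75/224

P = 75/224 ≈ 0.3348


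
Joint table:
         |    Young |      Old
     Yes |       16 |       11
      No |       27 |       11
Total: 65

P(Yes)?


P(Yes) = (16+11)/65 = 27/65

P(Yes) = 27/65 ≈ 41.54%


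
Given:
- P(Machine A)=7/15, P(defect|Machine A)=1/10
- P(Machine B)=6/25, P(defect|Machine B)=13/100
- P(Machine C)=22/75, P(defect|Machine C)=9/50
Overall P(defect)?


P(B) = Σ P(B|Aᵢ)×P(Aᵢ)
  1/10×7/15 = 7/150
  13/100×6/25 = 39/1250
  9/50×22/75 = 33/625
Sum = 49/375

P(defect) = 49/375 ≈ 13.07%


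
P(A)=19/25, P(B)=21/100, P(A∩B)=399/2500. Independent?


P(A)×P(B) = 399/2500
P(A∩B) = 399/2500
Equal ✓ → Independent

Yes, independent


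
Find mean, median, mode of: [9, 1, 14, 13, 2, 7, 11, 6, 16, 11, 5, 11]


Sorted: [1, 2, 5, 6, 7, 9, 11, 11, 11, 13, 14, 16]
Mean = 106/12 = 53/6
Median = 10
Freq: {9: 1, 1: 1, 14: 1, 13: 1, 2: 1, 7: 1, 11: 3, 6: 1, 16: 1, 5: 1}
Mode: [11]

Mean=53/6, Median=10, Mode=11


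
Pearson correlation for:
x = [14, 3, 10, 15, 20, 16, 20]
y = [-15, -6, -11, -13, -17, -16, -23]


n=7, Σx=98, Σy=-101, Σxy=-1589, Σx²=1586, Σy²=1625
r = (7×(-1589) - 98×(-101))/√((7×1586 - 98²)(7×1625 - (-101)²))
= -1225/√(1498×1174) = -1225/√1758652 ≈ -1225/1326.1418 ≈ -0.9237

r ≈ -0.9237


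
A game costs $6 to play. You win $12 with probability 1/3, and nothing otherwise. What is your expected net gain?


E[gain] = (12-6)×1/3 + (-6)×2/3
= 2 - 4 = -2

Expected net gain = $-2 ≈ $-2.00


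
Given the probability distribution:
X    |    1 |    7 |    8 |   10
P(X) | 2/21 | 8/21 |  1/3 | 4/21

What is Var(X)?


E[X] = 22/3
E[X²] = 414/7
Var(X) = E[X²] - (E[X])² = 414/7 - 484/9 = 338/63

Var(X) = 338/63 ≈ 5.3651


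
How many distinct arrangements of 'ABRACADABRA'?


Letters: 11, freq: {'A': 5, 'B': 2, 'R': 2, 'C': 1, 'D': 1}
11!/(5!×2!×2!×1!×1!) = 39916800/480 = 83160

83160


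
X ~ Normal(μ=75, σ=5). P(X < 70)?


z = (70-75)/5 = -1.0
P(Z < -1.0) = 0.1587

P(X < 70) ≈ 0.1587


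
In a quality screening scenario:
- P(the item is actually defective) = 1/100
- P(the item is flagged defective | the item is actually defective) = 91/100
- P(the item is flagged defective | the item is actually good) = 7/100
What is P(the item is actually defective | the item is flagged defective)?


Using Bayes' theorem:
P(A|B) = P(B|A)·P(A) / P(B)

P(the item is flagged defective) = 91/100 × 1/100 + 7/100 × 99/100
= 91/10000 + 693/10000 = 49/625

P(the item is actually defective|the item is flagged defective) = (91/10000) / (49/625) = 13/112

P(the item is actually defective|the item is flagged defective) = 13/112 ≈ 11.61%


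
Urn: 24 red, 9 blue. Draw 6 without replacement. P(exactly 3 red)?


Hypergeometric: C(24,3)×C(9,3)/C(33,6)
= 2024×84/1107568 = 138/899

P(X=3) = 138/899 ≈ 15.35%


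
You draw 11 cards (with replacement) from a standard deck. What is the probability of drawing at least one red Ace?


P(not a red Ace) = 50/52 = 25/26
P(none in 11 draws) = (25/26)^11 = 2384185791015625/3670344486987776
P(≥1 red Ace) = 1 - 2384185791015625/3670344486987776 = 1286158695972151/3670344486987776

P = 1286158695972151/3670344486987776 ≈ 35.04%


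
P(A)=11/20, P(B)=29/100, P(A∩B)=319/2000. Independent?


P(A)×P(B) = 319/2000
P(A∩B) = 319/2000
Equal ✓ → Independent

Yes, independent


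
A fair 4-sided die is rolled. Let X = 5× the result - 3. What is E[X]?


E[die] = (1+4)/2 = 5/2
E[X] = 5×5/2 - 3 = 19/2

E[X] = 19/2


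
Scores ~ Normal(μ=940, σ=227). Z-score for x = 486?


z = (x - μ)/σ = (486 - 940)/227 = -2.0

z = -2.0


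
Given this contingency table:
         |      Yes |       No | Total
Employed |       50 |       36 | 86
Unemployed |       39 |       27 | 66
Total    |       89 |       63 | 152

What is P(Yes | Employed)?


P(Yes | Employed) = 50/(50+36) = 50/86 = 25/43

P(Yes|Employed) = 25/43 ≈ 58.14%


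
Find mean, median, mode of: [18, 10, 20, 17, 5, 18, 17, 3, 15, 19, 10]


Sorted: [3, 5, 10, 10, 15, 17, 17, 18, 18, 19, 20]
Mean = 152/11
Median = 17
Freq: {18: 2, 10: 2, 20: 1, 17: 2, 5: 1, 3: 1, 15: 1, 19: 1}
Mode: [10, 17, 18]

Mean=152/11, Median=17, Mode=[10, 17, 18]


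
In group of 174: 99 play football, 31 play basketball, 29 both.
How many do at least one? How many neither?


|A∪B| = 99+31-29 = 101
Neither = 174-101 = 73

At least one: 101; Neither: 73


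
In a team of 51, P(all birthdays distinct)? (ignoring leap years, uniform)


P(all different) = Π(365-i)/365 for i=0..50
= (365/365)×(364/365)×...×(315/365)
= 0.025568

P ≈ 0.0256 ≈ 2.56%


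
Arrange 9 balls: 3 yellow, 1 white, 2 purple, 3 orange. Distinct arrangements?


9!/(3!×1!×2!×3!) = 5040

5040


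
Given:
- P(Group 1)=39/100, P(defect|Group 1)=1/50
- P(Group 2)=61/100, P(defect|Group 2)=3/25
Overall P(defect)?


P(B) = Σ P(B|Aᵢ)×P(Aᵢ)
  1/50×39/100 = 39/5000
  3/25×61/100 = 183/2500
Sum = 81/1000

P(defect) = 81/1000 ≈ 8.10%


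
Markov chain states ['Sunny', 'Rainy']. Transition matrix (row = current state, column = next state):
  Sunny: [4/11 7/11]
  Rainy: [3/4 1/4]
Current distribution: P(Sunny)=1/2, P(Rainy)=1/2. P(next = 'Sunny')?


P(next=Sunny) = Σᵢ P(now=i)×P(i→Sunny)
= 1/2×4/11 + 1/2×3/4
= 2/11 + 3/8 = 49/88

P = 49/88 ≈ 0.5568


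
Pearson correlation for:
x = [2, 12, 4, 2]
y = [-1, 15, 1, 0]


n=4, Σx=20, Σy=15, Σxy=182, Σx²=168, Σy²=227
r = (4×182 - 20×15)/√((4×168 - 20²)(4×227 - 15²))
= 428/√(272×683) = 428/√185776 ≈ 428/431.0174 ≈ 0.9930

r ≈ 0.9930


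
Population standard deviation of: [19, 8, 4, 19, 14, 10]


Mean = 74/6 = 37/3
  (19-37/3)²=400/9
  (8-37/3)²=169/9
  (4-37/3)²=625/9
  (19-37/3)²=400/9
  (14-37/3)²=25/9
  (10-37/3)²=49/9
Σ(x-μ)² = 556/3
σ² = (556/3)/6 = 278/9

σ = √(278/9) ≈ 5.5578


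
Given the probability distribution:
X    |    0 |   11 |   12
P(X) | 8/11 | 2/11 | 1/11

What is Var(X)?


E[X] = 34/11
E[X²] = 386/11
Var(X) = E[X²] - (E[X])² = 386/11 - 1156/121 = 3090/121

Var(X) = 3090/121 ≈ 25.5372


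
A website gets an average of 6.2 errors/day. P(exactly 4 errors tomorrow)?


Poisson(λ=6.2): P(X=4) = e^(-λ)×λ^k/k!
= e^(-6.2) × 6.2^4 / 4!
≈ 0.002029430636 × 1477.6336 / 24 ≈ 0.124948

P(X=4) ≈ 0.124948 ≈ 12.49%


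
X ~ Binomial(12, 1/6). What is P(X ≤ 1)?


P(X ≤ 1) = Σ P(X=i) for i=0..1
P(X=0) = 244140625/2176782336
P(X=1) = 48828125/181398528
Sum = 830078125/2176782336

P(X ≤ 1) = 830078125/2176782336 ≈ 38.13%


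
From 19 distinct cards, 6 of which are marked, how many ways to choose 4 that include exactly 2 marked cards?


Choose 2 of the 6 marked cards and 2 of the other 13 cards:
C(6,2)×C(13,2) = 15×78 = 1170

1170


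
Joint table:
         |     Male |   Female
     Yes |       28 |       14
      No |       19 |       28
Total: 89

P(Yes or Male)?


P(Yes∨Male) = P(Yes) + P(Male) - P(Yes∧Male)
= (42 + 47 - 28)/89 = 61/89

P = 61/89 ≈ 68.54%


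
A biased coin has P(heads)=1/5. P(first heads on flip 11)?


Geometric: P(X=11) = (1-p)^(k-1)×p = (4/5)^10×1/5 = 1048576/48828125

P(X=11) = 1048576/48828125 ≈ 2.15%


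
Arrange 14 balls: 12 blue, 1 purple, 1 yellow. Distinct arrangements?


14!/(12!×1!×1!) = 182

182


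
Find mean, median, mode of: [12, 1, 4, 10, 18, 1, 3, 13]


Sorted: [1, 1, 3, 4, 10, 12, 13, 18]
Mean = 62/8 = 31/4
Median = 7
Freq: {12: 1, 1: 2, 4: 1, 10: 1, 18: 1, 3: 1, 13: 1}
Mode: [1]

Mean=31/4, Median=7, Mode=1


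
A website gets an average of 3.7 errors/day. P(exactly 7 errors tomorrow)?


Poisson(λ=3.7): P(X=7) = e^(-λ)×λ^k/k!
= e^(-3.7) × 3.7^7 / 7!
≈ 0.02472352647 × 9493.1877133 / 5040 ≈ 0.046568

P(X=7) ≈ 0.046568 ≈ 4.66%


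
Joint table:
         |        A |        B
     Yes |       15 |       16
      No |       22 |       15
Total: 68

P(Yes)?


P(Yes) = (15+16)/68 = 31/68

P(Yes) = 31/68 ≈ 45.59%


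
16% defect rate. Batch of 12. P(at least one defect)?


P(all good) = (21/25)^12 = 7355827511386641/59604644775390625
P(≥1 defect) = 52248817264003984/59604644775390625

P = 52248817264003984/59604644775390625 ≈ 87.66%


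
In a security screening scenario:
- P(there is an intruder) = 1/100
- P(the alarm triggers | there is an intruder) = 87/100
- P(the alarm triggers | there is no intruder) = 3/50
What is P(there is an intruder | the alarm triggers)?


Using Bayes' theorem:
P(A|B) = P(B|A)·P(A) / P(B)

P(the alarm triggers) = 87/100 × 1/100 + 3/50 × 99/100
= 87/10000 + 297/5000 = 681/10000

P(there is an intruder|the alarm triggers) = (87/10000) / (681/10000) = 29/227

P(there is an intruder|the alarm triggers) = 29/227 ≈ 12.78%


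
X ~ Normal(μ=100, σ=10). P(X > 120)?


z = (120-100)/10 = 2.0
P(X > 120) = 1 - P(Z ≤ 2.0) = 1 - 0.9772 = 0.0228

P(X > 120) ≈ 0.0228


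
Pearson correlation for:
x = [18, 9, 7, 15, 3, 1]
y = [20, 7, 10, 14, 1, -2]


n=6, Σx=53, Σy=50, Σxy=704, Σx²=689, Σy²=750
r = (6×704 - 53×50)/√((6×689 - 53²)(6×750 - 50²))
= 1574/√(1325×2000) = 1574/√2650000 ≈ 1574/1627.8821 ≈ 0.9669

r ≈ 0.9669


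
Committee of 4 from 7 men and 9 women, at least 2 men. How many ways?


Count by #men:
  2M,2W: C(7,2)×C(9,2)=756
  3M,1W: C(7,3)×C(9,1)=315
  4M,0W: C(7,4)×C(9,0)=35
Total = 1106

1106


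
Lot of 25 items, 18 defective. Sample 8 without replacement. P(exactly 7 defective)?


Hypergeometric: C(18,7)×C(7,1)/C(25,8)
= 31824×7/1081575 = 24752/120175

P(X=7) = 24752/120175 ≈ 20.60%


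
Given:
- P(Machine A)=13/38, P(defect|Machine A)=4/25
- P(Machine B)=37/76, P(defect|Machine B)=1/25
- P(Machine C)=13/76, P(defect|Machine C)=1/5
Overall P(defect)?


P(B) = Σ P(B|Aᵢ)×P(Aᵢ)
  4/25×13/38 = 26/475
  1/25×37/76 = 37/1900
  1/5×13/76 = 13/380
Sum = 103/950

P(defect) = 103/950 ≈ 10.84%


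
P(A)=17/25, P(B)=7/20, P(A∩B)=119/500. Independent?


P(A)×P(B) = 119/500
P(A∩B) = 119/500
Equal ✓ → Independent

Yes, independent


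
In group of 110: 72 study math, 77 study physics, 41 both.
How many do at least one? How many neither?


|A∪B| = 72+77-41 = 108
Neither = 110-108 = 2

At least one: 108; Neither: 2


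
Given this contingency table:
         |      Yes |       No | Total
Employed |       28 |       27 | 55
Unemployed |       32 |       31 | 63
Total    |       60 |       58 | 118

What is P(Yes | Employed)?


P(Yes | Employed) = 28/(28+27) = 28/55

P(Yes|Employed) = 28/55 ≈ 50.91%


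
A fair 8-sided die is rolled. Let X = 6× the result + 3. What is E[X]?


E[die] = (1+8)/2 = 9/2
E[X] = 6×9/2 + 3 = 30

E[X] = 30


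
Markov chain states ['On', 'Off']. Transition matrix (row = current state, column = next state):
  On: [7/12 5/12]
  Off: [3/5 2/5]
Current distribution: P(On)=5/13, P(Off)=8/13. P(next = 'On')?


P(next=On) = Σᵢ P(now=i)×P(i→On)
= 5/13×7/12 + 8/13×3/5
= 35/156 + 24/65 = 463/780

P = 463/780 ≈ 0.5936


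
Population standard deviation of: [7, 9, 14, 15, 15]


Mean = 60/5 = 12
  (7-12)²=25
  (9-12)²=9
  (14-12)²=4
  (15-12)²=9
  (15-12)²=9
Σ(x-μ)² = 56
σ² = 56/5

σ = √(56/5) ≈ 3.3466


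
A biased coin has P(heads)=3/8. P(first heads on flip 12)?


Geometric: P(X=12) = (1-p)^(k-1)×p = (5/8)^11×3/8 = 146484375/68719476736

P(X=12) = 146484375/68719476736 ≈ 0.21%


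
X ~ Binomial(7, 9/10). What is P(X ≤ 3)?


P(X ≤ 3) = Σ P(X=i) for i=0..3
P(X=0) = 1/10000000
P(X=1) = 63/10000000
P(X=2) = 1701/10000000
P(X=3) = 5103/2000000
Sum = 341/125000

P(X ≤ 3) = 341/125000 ≈ 0.27%


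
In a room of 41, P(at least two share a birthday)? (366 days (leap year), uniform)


P(all different) = Π(366-i)/366 for i=0..40
= 0.097493
P(match) = 1 - 0.097493 = 0.902507

P ≈ 0.9025 ≈ 90.25%


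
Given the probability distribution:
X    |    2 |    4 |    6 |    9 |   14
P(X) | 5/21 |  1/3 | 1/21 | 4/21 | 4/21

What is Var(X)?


E[X] = 136/21
E[X²] = 1276/21
Var(X) = E[X²] - (E[X])² = 1276/21 - 18496/441 = 8300/441

Var(X) = 8300/441 ≈ 18.8209


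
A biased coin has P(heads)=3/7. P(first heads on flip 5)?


Geometric: P(X=5) = (1-p)^(k-1)×p = (4/7)^4×3/7 = 768/16807

P(X=5) = 768/16807 ≈ 4.57%


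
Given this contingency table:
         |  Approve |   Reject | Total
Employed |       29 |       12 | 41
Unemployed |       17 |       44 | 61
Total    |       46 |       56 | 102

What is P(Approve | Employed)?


P(Approve | Employed) = 29/(29+12) = 29/41

P(Approve|Employed) = 29/41 ≈ 70.73%


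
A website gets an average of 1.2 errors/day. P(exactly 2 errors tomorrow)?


Poisson(λ=1.2): P(X=2) = e^(-λ)×λ^k/k!
= e^(-1.2) × 1.2^2 / 2!
≈ 0.3011942119 × 1.44 / 2 ≈ 0.216860

P(X=2) ≈ 0.216860 ≈ 21.69%


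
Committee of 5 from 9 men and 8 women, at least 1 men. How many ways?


Count by #men:
  1M,4W: C(9,1)×C(8,4)=630
  2M,3W: C(9,2)×C(8,3)=2016
  3M,2W: C(9,3)×C(8,2)=2352
  4M,1W: C(9,4)×C(8,1)=1008
  5M,0W: C(9,5)×C(8,0)=126
Total = 6132

6132


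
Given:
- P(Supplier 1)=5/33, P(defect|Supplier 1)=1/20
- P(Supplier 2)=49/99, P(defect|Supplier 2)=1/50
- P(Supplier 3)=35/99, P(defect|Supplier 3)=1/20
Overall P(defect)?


P(B) = Σ P(B|Aᵢ)×P(Aᵢ)
  1/20×5/33 = 1/132
  1/50×49/99 = 49/4950
  1/20×35/99 = 7/396
Sum = 29/825

P(defect) = 29/825 ≈ 3.52%


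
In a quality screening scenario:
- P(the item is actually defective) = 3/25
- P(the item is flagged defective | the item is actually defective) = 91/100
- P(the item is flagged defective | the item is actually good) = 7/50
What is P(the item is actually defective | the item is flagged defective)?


Using Bayes' theorem:
P(A|B) = P(B|A)·P(A) / P(B)

P(the item is flagged defective) = 91/100 × 3/25 + 7/50 × 22/25
= 273/2500 + 77/625 = 581/2500

P(the item is actually defective|the item is flagged defective) = (273/2500) / (581/2500) = 39/83

P(the item is actually defective|the item is flagged defective) = 39/83 ≈ 46.99%


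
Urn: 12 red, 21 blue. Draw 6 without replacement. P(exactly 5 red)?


Hypergeometric: C(12,5)×C(21,1)/C(33,6)
= 792×21/1107568 = 27/1798

P(X=5) = 27/1798 ≈ 1.50%


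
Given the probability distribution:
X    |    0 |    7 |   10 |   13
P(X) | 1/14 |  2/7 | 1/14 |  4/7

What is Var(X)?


E[X] = 71/7
E[X²] = 824/7
Var(X) = E[X²] - (E[X])² = 824/7 - 5041/49 = 727/49

Var(X) = 727/49 ≈ 14.8367


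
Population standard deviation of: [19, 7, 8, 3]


Mean = 37/4
  (19-37/4)²=1521/16
  (7-37/4)²=81/16
  (8-37/4)²=25/16
  (3-37/4)²=625/16
Σ(x-μ)² = 563/4
σ² = (563/4)/4 = 563/16

σ = √(563/16) ≈ 5.9319


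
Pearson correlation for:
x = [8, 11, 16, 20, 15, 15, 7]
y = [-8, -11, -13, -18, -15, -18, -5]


n=7, Σx=92, Σy=-88, Σxy=-1283, Σx²=1340, Σy²=1252
r = (7×(-1283) - 92×(-88))/√((7×1340 - 92²)(7×1252 - (-88)²))
= -885/√(916×1020) = -885/√934320 ≈ -885/966.6023 ≈ -0.9156

r ≈ -0.9156


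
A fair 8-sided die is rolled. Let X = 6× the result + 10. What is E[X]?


E[die] = (1+8)/2 = 9/2
E[X] = 6×9/2 + 10 = 37

E[X] = 37


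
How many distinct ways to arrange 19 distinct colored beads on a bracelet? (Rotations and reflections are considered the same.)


Free circular arrangements: rotations and reflections both identified.
(n-1)!/2 = 18!/2 = 6402373705728000/2 = 3201186852864000

3201186852864000


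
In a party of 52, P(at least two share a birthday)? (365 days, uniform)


P(all different) = Π(365-i)/365 for i=0..51
= 0.021995
P(match) = 1 - 0.021995 = 0.978005

P ≈ 0.9780 ≈ 97.80%


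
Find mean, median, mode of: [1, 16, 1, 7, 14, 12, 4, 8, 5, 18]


Sorted: [1, 1, 4, 5, 7, 8, 12, 14, 16, 18]
Mean = 86/10 = 43/5
Median = 15/2
Freq: {1: 2, 16: 1, 7: 1, 14: 1, 12: 1, 4: 1, 8: 1, 5: 1, 18: 1}
Mode: [1]

Mean=43/5, Median=15/2, Mode=1


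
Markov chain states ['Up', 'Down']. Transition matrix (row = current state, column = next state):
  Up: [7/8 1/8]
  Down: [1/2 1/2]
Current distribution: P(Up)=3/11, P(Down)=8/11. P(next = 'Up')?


P(next=Up) = Σᵢ P(now=i)×P(i→Up)
= 3/11×7/8 + 8/11×1/2
= 21/88 + 4/11 = 53/88

P = 53/88 ≈ 0.6023


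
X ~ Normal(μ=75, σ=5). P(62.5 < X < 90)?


z₁=(62.5-75)/5=-2.5, z₂=(90-75)/5=3.0
P = Φ(3.0) - Φ(-2.5) = 0.998650 - 0.006210 = 0.992440 ≈ 0.9924

P(62.5 < X < 90) ≈ 0.9924


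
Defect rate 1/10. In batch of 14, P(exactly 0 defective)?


Binomial: P(X=0) = C(14,0)×p^0×(1-p)^14
= 1 × 1 × 22876792454961/100000000000000 = 22876792454961/100000000000000

P(X=0) = 22876792454961/100000000000000 ≈ 22.88%


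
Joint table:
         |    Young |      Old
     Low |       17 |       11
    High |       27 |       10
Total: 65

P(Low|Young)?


P(Low|Young) = 17/(17+27) = 17/44

P = 17/44 ≈ 38.64%


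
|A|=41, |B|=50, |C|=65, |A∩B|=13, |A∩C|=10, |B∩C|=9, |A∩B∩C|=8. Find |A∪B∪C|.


|A∪B∪C| = 41+50+65-13-10-9+8 = 132

|A∪B∪C| = 132


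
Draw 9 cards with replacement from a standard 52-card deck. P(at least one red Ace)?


P(not a red Ace) = 50/52 = 25/26
P(none in 9 draws) = (25/26)^9 = 3814697265625/5429503678976
P(≥1 red Ace) = 1 - 3814697265625/5429503678976 = 1614806413351/5429503678976

P = 1614806413351/5429503678976 ≈ 29.74%


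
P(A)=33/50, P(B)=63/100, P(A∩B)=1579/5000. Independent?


P(A)×P(B) = 2079/5000
P(A∩B) = 1579/5000
Not equal → NOT independent

No, not independent


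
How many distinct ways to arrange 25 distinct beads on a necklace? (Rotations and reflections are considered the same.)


Free circular arrangements: rotations and reflections both identified.
(n-1)!/2 = 24!/2 = 620448401733239439360000/2 = 310224200866619719680000

310224200866619719680000


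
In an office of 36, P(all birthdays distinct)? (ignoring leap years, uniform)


P(all different) = Π(365-i)/365 for i=0..35
= (365/365)×(364/365)×...×(330/365)
= 0.167818

P ≈ 0.1678 ≈ 16.78%


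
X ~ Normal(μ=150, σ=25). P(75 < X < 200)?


z₁=(75-150)/25=-3.0, z₂=(200-150)/25=2.0
P = Φ(2.0) - Φ(-3.0) = 0.977250 - 0.001350 = 0.975900 ≈ 0.9759

P(75 < X < 200) ≈ 0.9759


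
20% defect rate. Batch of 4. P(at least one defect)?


P(all good) = (4/5)^4 = 256/625
P(≥1 defect) = 369/625

P = 369/625 ≈ 59.04%


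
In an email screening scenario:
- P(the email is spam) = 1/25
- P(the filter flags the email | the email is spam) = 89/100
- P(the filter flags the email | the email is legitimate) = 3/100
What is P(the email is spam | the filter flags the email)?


Using Bayes' theorem:
P(A|B) = P(B|A)·P(A) / P(B)

P(the filter flags the email) = 89/100 × 1/25 + 3/100 × 24/25
= 89/2500 + 18/625 = 161/2500

P(the email is spam|the filter flags the email) = (89/2500) / (161/2500) = 89/161

P(the email is spam|the filter flags the email) = 89/161 ≈ 55.28%


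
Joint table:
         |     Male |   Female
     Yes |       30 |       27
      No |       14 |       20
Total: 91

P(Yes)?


P(Yes) = (30+27)/91 = 57/91

P(Yes) = 57/91 ≈ 62.64%


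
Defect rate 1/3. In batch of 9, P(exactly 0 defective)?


Binomial: P(X=0) = C(9,0)×p^0×(1-p)^9
= 1 × 1 × 512/19683 = 512/19683

P(X=0) = 512/19683 ≈ 2.60%


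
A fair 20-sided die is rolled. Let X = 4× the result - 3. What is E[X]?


E[die] = (1+20)/2 = 21/2
E[X] = 4×21/2 - 3 = 39

E[X] = 39


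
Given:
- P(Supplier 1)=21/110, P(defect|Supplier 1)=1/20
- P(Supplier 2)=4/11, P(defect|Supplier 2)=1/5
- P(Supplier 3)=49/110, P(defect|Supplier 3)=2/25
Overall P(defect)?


P(B) = Σ P(B|Aᵢ)×P(Aᵢ)
  1/20×21/110 = 21/2200
  1/5×4/11 = 4/55
  2/25×49/110 = 49/1375
Sum = 1297/11000

P(defect) = 1297/11000 ≈ 11.79%


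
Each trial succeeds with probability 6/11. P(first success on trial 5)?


Geometric: P(X=5) = (1-p)^(k-1)×p = (5/11)^4×6/11 = 3750/161051

P(X=5) = 3750/161051 ≈ 2.33%


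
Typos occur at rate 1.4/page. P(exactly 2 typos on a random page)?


Poisson(λ=1.4): P(X=2) = e^(-λ)×λ^k/k!
= e^(-1.4) × 1.4^2 / 2!
≈ 0.2465969639 × 1.96 / 2 ≈ 0.241665

P(X=2) ≈ 0.241665 ≈ 24.17%


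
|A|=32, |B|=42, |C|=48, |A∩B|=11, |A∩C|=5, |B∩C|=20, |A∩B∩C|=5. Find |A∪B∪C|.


|A∪B∪C| = 32+42+48-11-5-20+5 = 91

|A∪B∪C| = 91


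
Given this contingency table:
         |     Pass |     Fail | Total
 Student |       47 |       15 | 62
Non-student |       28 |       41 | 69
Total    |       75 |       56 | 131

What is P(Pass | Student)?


P(Pass | Student) = 47/(47+15) = 47/62

P(Pass|Student) = 47/62 ≈ 75.81%


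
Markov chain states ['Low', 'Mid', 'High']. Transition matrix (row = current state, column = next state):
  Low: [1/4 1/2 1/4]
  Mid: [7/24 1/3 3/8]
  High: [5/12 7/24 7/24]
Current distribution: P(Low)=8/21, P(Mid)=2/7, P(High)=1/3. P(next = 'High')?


P(next=High) = Σᵢ P(now=i)×P(i→High)
= 8/21×1/4 + 2/7×3/8 + 1/3×7/24
= 2/21 + 3/28 + 7/72 = 151/504

P = 151/504 ≈ 0.2996


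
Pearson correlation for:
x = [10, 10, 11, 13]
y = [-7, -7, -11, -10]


n=4, Σx=44, Σy=-35, Σxy=-391, Σx²=490, Σy²=319
r = (4×(-391) - 44×(-35))/√((4×490 - 44²)(4×319 - (-35)²))
= -24/√(24×51) = -24/√1224 ≈ -24/34.9857 ≈ -0.6860

r ≈ -0.6860


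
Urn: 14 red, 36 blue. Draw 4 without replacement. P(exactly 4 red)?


Hypergeometric: C(14,4)×C(36,0)/C(50,4)
= 1001×1/230300 = 143/32900

P(X=4) = 143/32900 ≈ 0.43%


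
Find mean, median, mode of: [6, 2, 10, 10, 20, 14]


Sorted: [2, 6, 10, 10, 14, 20]
Mean = 62/6 = 31/3
Median = 10
Freq: {6: 1, 2: 1, 10: 2, 20: 1, 14: 1}
Mode: [10]

Mean=31/3, Median=10, Mode=10


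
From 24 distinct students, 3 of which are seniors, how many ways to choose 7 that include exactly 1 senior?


Choose 1 of the 3 seniors and 6 of the other 21 students:
C(3,1)×C(21,6) = 3×54264 = 162792

162792


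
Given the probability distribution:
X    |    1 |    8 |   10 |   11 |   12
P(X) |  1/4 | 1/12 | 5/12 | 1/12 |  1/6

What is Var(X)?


E[X] = 8
E[X²] = 244/3
Var(X) = E[X²] - (E[X])² = 244/3 - 64 = 52/3

Var(X) = 52/3 ≈ 17.3333


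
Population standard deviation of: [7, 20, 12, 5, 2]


Mean = 46/5
  (7-46/5)²=121/25
  (20-46/5)²=2916/25
  (12-46/5)²=196/25
  (5-46/5)²=441/25
  (2-46/5)²=1296/25
Σ(x-μ)² = 994/5
σ² = (994/5)/5 = 994/25

σ = √(994/25) ≈ 6.3056


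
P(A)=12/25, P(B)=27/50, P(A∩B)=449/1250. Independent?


P(A)×P(B) = 162/625
P(A∩B) = 449/1250
Not equal → NOT independent

No, not independent


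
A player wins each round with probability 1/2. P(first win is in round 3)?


Geometric: P(X=3) = (1-p)^(k-1)×p = (1/2)^2×1/2 = 1/8

P(X=3) = 1/8 ≈ 12.50%


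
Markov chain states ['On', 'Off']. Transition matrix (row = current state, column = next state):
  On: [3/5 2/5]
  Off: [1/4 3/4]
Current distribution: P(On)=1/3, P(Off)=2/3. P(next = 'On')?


P(next=On) = Σᵢ P(now=i)×P(i→On)
= 1/3×3/5 + 2/3×1/4
= 1/5 + 1/6 = 11/30

P = 11/30 ≈ 0.3667


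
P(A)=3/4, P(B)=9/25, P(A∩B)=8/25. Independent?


P(A)×P(B) = 27/100
P(A∩B) = 8/25
Not equal → NOT independent

No, not independent


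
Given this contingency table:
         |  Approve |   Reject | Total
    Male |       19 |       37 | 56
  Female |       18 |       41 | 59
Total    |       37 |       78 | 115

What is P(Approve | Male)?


P(Approve | Male) = 19/(19+37) = 19/56

P(Approve|Male) = 19/56 ≈ 33.93%


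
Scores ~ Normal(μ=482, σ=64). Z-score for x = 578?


z = (x - μ)/σ = (578 - 482)/64 = 1.5

z = 1.5


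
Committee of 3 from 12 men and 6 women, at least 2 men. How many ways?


Count by #men:
  2M,1W: C(12,2)×C(6,1)=396
  3M,0W: C(12,3)×C(6,0)=220
Total = 616

616
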